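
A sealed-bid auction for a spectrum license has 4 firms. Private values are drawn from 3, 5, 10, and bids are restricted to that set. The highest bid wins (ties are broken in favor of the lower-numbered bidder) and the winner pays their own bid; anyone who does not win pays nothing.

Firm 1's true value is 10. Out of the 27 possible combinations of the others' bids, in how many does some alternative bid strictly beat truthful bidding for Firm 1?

8

Others bid (3, 3, 3): truth gives 0; bid 3 gives 7 > 0. Violating.
Others bid (3, 3, 5): truth gives 0; bid 5 gives 5 > 0. Violating.
Others bid (3, 5, 3): truth gives 0; bid 5 gives 5 > 0. Violating.
Others bid (3, 5, 5): truth gives 0; bid 5 gives 5 > 0. Violating.
Others bid (3, 3, 10): truth gives 0; no alternative beats it.
Others bid (3, 5, 10): truth gives 0; no alternative beats it.
(Checking all 27 profiles: 8 have a profitable deviation, 19 do not.)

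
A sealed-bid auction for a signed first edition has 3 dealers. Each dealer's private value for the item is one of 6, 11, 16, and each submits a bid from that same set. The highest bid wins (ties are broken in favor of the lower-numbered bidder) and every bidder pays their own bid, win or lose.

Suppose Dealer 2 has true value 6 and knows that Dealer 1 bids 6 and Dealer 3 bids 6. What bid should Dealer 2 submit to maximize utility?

Bid 6: loses but pays 6, utility -6.
Bid 11: wins, pays 11, utility 6 - 11 = -5.
Bid 16: wins, pays 16, utility 6 - 16 = -10.
The best choice is 11 with utility -5.

11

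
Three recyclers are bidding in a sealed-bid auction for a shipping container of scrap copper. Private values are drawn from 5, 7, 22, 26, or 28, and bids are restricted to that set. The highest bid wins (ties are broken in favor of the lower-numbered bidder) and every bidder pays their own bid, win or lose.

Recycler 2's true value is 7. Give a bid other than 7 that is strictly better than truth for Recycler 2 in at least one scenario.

5

Suppose Recycler 1 bids 5 and Recycler 3 bids 22.
Bid 7: loses but pays 7, utility -7.
Bid 5: loses but pays 5, utility -5.
So bidding 5 beats truth here (-5 > -7).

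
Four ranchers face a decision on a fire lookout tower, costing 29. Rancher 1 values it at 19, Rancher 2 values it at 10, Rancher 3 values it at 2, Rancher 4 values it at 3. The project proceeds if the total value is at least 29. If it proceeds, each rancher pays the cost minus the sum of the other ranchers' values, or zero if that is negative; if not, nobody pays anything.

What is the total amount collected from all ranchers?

Total value 34 ≥ cost 29, so it is built.
Rancher 1: others sum to 15; max(0, 29 - 15) = 14.
Rancher 2: others sum to 24; max(0, 29 - 24) = 5.
Rancher 3: others sum to 32; max(0, 29 - 32) = 0.
Rancher 4: others sum to 31; max(0, 29 - 31) = 0.
Total collected = 14 + 5 + 0 + 0 = 19.

19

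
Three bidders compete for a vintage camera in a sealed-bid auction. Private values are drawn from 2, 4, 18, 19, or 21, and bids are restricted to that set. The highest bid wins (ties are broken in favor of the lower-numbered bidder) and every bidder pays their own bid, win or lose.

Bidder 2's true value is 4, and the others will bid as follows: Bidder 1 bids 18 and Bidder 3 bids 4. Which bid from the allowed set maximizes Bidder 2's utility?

Bid 2: loses but pays 2, utility -2.
Bid 4: loses but pays 4, utility -4.
Bid 18: loses but pays 18, utility -18.
Bid 19: wins, pays 19, utility 4 - 19 = -15.
Bid 21: wins, pays 21, utility 4 - 21 = -17.
The best choice is 2 with utility -2.

2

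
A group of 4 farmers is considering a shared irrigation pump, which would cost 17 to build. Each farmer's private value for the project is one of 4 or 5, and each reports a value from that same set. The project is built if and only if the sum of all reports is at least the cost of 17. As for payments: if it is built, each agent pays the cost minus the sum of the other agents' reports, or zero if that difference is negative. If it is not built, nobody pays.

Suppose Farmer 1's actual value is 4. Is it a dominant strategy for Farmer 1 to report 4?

Yes

Check each profile of the others' reports and compare truth against every alternative report.
Others report (4, 4, 4): truth gives 0, best alternative gives -1.
Others report (5, 5, 5): truth gives 2, best alternative gives 2.
Others report (4, 5, 5): truth gives 1, best alternative gives 1.
Others report (5, 4, 5): truth gives 1, best alternative gives 1.
Others report (5, 5, 4): truth gives 1, best alternative gives 1.
Others report (4, 4, 5): truth gives 0, best alternative gives 0.
(Remaining 2 profiles checked similarly; truth is weakly best in each.)
In every case the truthful report is at least as good as any alternative, so it is a dominant strategy.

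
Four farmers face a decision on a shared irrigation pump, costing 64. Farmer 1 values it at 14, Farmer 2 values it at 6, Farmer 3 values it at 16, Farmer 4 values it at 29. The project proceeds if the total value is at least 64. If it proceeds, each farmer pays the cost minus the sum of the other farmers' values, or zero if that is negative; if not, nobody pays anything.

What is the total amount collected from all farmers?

Total value 65 ≥ cost 64, so it is built.
Farmer 1: others sum to 51; max(0, 64 - 51) = 13.
Farmer 2: others sum to 59; max(0, 64 - 59) = 5.
Farmer 3: others sum to 49; max(0, 64 - 49) = 15.
Farmer 4: others sum to 36; max(0, 64 - 36) = 28.
Total collected = 13 + 5 + 15 + 28 = 61.

61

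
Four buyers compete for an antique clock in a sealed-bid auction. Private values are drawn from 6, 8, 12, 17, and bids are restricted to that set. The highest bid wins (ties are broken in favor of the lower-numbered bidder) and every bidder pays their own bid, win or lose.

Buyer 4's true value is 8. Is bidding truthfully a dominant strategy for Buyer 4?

Consider the case where Buyer 1 bids 6, Buyer 2 bids 6 and Buyer 3 bids 8.
Truthful bid 8: loses but pays 8, utility -8.
Bid 6 instead: loses but pays 6, utility -6.
Since -6 > -8, bidding 6 is strictly better here, so truthful bidding is not dominant.

No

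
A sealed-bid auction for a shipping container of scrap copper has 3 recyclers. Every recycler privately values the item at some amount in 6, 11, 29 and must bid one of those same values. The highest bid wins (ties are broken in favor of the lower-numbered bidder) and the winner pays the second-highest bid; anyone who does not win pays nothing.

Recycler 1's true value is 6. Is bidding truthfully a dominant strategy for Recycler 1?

Yes

Check each profile of the others' bids and compare truth against every alternative bid.
Others bid (6, 11): truth gives 0, best alternative gives -5.
Others bid (11, 6): truth gives 0, best alternative gives -5.
Others bid (11, 11): truth gives 0, best alternative gives -5.
Others bid (6, 6): truth gives 0, best alternative gives 0.
Others bid (6, 29): truth gives 0, best alternative gives 0.
Others bid (11, 29): truth gives 0, best alternative gives 0.
(Remaining 3 profiles checked similarly; truth is weakly best in each.)
In every case the truthful bid is at least as good as any alternative, so it is a dominant strategy.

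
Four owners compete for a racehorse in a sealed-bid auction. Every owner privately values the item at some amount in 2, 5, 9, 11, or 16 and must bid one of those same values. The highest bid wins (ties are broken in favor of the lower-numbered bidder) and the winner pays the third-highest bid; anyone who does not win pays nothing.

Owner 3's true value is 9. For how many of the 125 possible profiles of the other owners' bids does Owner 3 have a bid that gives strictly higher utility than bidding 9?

Others bid (2, 2, 11): truth gives 0; bid 11 gives 7 > 0. Violating.
Others bid (2, 2, 16): truth gives 0; bid 16 gives 7 > 0. Violating.
Others bid (2, 5, 11): truth gives 0; bid 11 gives 4 > 0. Violating.
Others bid (2, 5, 16): truth gives 0; bid 16 gives 4 > 0. Violating.
Others bid (2, 2, 2): truth gives 7; no alternative beats it.
Others bid (2, 2, 5): truth gives 7; no alternative beats it.
(Checking all 125 profiles: 24 have a profitable deviation, 101 do not.)

24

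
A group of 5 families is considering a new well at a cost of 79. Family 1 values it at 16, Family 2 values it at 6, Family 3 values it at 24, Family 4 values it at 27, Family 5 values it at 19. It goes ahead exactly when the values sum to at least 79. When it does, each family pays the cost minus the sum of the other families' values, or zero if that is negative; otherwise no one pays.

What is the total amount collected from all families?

Total value 92 ≥ cost 79, so it is built.
Family 1: others sum to 76; max(0, 79 - 76) = 3.
Family 2: others sum to 86; max(0, 79 - 86) = 0.
Family 3: others sum to 68; max(0, 79 - 68) = 11.
Family 4: others sum to 65; max(0, 79 - 65) = 14.
Family 5: others sum to 73; max(0, 79 - 73) = 6.
Total collected = 3 + 0 + 11 + 14 + 6 = 34.

34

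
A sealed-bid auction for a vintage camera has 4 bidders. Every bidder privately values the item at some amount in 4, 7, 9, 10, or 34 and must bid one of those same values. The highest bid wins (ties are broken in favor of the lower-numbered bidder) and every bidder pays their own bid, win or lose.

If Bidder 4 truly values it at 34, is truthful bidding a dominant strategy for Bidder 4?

Consider the case where Bidder 1 bids 4, Bidder 2 bids 4 and Bidder 3 bids 4.
Truthful bid 34: wins, pays 34, utility 34 - 34 = 0.
Bid 7 instead: wins, pays 7, utility 34 - 7 = 27.
Since 27 > 0, bidding 7 is strictly better here, so truthful bidding is not dominant.

No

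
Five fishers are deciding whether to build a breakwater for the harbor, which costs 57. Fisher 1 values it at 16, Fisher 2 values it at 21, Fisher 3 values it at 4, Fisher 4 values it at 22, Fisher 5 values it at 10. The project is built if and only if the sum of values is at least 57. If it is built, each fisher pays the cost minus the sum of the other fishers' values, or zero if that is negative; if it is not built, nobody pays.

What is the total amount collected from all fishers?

Total value 73 ≥ cost 57, so it is built.
Fisher 1: others sum to 57; max(0, 57 - 57) = 0.
Fisher 2: others sum to 52; max(0, 57 - 52) = 5.
Fisher 3: others sum to 69; max(0, 57 - 69) = 0.
Fisher 4: others sum to 51; max(0, 57 - 51) = 6.
Fisher 5: others sum to 63; max(0, 57 - 63) = 0.
Total collected = 0 + 5 + 0 + 6 + 0 = 11.

11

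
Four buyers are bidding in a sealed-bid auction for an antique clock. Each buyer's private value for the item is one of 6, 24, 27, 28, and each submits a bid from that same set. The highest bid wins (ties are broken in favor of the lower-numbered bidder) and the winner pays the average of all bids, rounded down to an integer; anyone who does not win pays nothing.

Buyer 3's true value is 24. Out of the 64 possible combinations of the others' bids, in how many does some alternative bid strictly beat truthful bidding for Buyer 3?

Others bid (6, 6, 27): truth gives 0; bid 27 gives 8 > 0. Violating.
Others bid (6, 6, 28): truth gives 0; bid 28 gives 7 > 0. Violating.
Others bid (6, 24, 6): truth gives 0; bid 27 gives 9 > 0. Violating.
Others bid (6, 24, 24): truth gives 0; bid 27 gives 4 > 0. Violating.
Others bid (6, 6, 6): truth gives 14; no alternative beats it.
Others bid (6, 6, 24): truth gives 9; no alternative beats it.
(Checking all 64 profiles: 22 have a profitable deviation, 42 do not.)

22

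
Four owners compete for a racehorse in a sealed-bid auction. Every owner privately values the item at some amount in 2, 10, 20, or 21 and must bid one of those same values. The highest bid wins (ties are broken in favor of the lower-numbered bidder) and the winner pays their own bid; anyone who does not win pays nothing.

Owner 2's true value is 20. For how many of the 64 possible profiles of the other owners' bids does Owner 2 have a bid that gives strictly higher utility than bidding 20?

Others bid (2, 2, 2): truth gives 0; bid 10 gives 10 > 0. Violating.
Others bid (2, 2, 10): truth gives 0; bid 10 gives 10 > 0. Violating.
Others bid (2, 10, 2): truth gives 0; bid 10 gives 10 > 0. Violating.
Others bid (2, 10, 10): truth gives 0; bid 10 gives 10 > 0. Violating.
Others bid (2, 2, 20): truth gives 0; no alternative beats it.
Others bid (2, 2, 21): truth gives 0; no alternative beats it.
(Checking all 64 profiles: 4 have a profitable deviation, 60 do not.)

4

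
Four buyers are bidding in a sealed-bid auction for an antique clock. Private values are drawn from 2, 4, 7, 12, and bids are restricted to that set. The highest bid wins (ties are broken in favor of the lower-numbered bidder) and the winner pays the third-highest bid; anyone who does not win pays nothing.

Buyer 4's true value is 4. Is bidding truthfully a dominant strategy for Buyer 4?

No

Consider the case where Buyer 1 bids 2, Buyer 2 bids 2 and Buyer 3 bids 4.
Truthful bid 4: loses, pays 0, utility 0.
Bid 7 instead: wins, pays 2, utility 4 - 2 = 2.
Since 2 > 0, bidding 7 is strictly better here, so truthful bidding is not dominant.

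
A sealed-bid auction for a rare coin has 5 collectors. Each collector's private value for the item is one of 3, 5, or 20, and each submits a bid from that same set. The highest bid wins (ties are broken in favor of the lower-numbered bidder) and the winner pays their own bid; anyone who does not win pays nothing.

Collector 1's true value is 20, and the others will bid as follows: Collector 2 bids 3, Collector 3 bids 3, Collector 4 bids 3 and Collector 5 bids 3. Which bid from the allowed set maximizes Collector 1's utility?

3

Bid 3: wins, pays 3, utility 20 - 3 = 17.
Bid 5: wins, pays 5, utility 20 - 5 = 15.
Bid 20: wins, pays 20, utility 20 - 20 = 0.
The best choice is 3 with utility 17.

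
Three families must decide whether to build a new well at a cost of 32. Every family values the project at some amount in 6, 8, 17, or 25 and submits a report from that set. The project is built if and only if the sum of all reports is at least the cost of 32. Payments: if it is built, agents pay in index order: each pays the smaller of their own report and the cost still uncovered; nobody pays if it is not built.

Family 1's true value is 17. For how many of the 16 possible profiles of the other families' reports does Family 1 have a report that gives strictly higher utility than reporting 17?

10

Others report (6, 25): truth gives 0; report 6 gives 11 > 0. Violating.
Others report (8, 17): truth gives 0; report 8 gives 9 > 0. Violating.
Others report (8, 25): truth gives 0; report 6 gives 11 > 0. Violating.
Others report (17, 8): truth gives 0; report 8 gives 9 > 0. Violating.
Others report (6, 6): truth gives 0; no alternative beats it.
Others report (6, 8): truth gives 0; no alternative beats it.
(Checking all 16 profiles: 10 have a profitable deviation, 6 do not.)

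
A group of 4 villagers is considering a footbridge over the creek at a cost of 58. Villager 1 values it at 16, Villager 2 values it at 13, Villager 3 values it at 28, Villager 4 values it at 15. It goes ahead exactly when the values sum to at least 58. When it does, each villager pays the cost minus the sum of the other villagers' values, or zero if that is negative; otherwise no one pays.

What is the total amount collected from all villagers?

17

Total value 72 ≥ cost 58, so it is built.
Villager 1: others sum to 56; max(0, 58 - 56) = 2.
Villager 2: others sum to 59; max(0, 58 - 59) = 0.
Villager 3: others sum to 44; max(0, 58 - 44) = 14.
Villager 4: others sum to 57; max(0, 58 - 57) = 1.
Total collected = 2 + 0 + 14 + 1 = 17.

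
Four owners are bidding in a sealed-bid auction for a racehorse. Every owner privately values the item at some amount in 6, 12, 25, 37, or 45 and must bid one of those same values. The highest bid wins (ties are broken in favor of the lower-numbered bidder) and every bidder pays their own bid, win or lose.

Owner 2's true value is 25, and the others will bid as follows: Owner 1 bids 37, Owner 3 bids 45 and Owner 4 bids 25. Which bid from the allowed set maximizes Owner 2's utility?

6

Bid 6: loses but pays 6, utility -6.
Bid 12: loses but pays 12, utility -12.
Bid 25: loses but pays 25, utility -25.
Bid 37: loses but pays 37, utility -37.
Bid 45: wins, pays 45, utility 25 - 45 = -20.
The best choice is 6 with utility -6.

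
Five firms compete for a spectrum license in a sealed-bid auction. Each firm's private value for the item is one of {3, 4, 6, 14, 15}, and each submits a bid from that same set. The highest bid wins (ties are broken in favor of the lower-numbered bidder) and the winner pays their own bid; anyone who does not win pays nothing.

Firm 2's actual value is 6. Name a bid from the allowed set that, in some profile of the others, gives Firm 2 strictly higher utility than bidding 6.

Suppose Firm 1 bids 3, Firm 3 bids 3, Firm 4 bids 3 and Firm 5 bids 3.
Bid 6: wins, pays 6, utility 6 - 6 = 0.
Bid 4: wins, pays 4, utility 6 - 4 = 2.
So bidding 4 beats truth here (2 > 0).

4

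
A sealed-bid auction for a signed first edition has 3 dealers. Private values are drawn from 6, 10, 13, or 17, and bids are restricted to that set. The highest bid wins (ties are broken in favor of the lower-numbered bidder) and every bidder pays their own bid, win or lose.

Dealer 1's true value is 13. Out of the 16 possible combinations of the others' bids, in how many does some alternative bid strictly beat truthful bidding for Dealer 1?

Others bid (6, 6): truth gives 0; bid 6 gives 7 > 0. Violating.
Others bid (6, 10): truth gives 0; bid 10 gives 3 > 0. Violating.
Others bid (6, 17): truth gives -13; bid 17 gives -4 > -13. Violating.
Others bid (10, 6): truth gives 0; bid 10 gives 3 > 0. Violating.
Others bid (6, 13): truth gives 0; no alternative beats it.
Others bid (10, 13): truth gives 0; no alternative beats it.
(Checking all 16 profiles: 11 have a profitable deviation, 5 do not.)

11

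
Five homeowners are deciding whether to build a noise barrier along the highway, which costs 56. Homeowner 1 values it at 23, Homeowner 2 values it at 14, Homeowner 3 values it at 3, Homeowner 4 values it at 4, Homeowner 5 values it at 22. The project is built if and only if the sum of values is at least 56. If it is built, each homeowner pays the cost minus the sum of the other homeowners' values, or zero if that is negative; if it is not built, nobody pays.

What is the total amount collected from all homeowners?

29

Total value 66 ≥ cost 56, so it is built.
Homeowner 1: others sum to 43; max(0, 56 - 43) = 13.
Homeowner 2: others sum to 52; max(0, 56 - 52) = 4.
Homeowner 3: others sum to 63; max(0, 56 - 63) = 0.
Homeowner 4: others sum to 62; max(0, 56 - 62) = 0.
Homeowner 5: others sum to 44; max(0, 56 - 44) = 12.
Total collected = 13 + 4 + 0 + 0 + 12 = 29.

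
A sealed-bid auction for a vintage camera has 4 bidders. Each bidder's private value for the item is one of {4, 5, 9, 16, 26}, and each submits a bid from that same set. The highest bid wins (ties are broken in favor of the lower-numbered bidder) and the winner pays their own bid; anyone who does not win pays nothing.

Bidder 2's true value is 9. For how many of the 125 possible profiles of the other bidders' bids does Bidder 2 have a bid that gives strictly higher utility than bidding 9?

4

Others bid (4, 4, 4): truth gives 0; bid 5 gives 4 > 0. Violating.
Others bid (4, 4, 5): truth gives 0; bid 5 gives 4 > 0. Violating.
Others bid (4, 5, 4): truth gives 0; bid 5 gives 4 > 0. Violating.
Others bid (4, 5, 5): truth gives 0; bid 5 gives 4 > 0. Violating.
Others bid (4, 4, 9): truth gives 0; no alternative beats it.
Others bid (4, 4, 16): truth gives 0; no alternative beats it.
(Checking all 125 profiles: 4 have a profitable deviation, 121 do not.)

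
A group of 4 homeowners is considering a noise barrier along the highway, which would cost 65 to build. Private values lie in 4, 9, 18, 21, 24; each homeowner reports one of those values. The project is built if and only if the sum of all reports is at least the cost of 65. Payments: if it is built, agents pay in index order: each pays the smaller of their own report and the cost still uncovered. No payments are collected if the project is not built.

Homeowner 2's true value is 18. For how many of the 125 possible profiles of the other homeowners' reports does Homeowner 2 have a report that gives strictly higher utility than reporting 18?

Others report (9, 24, 24): truth gives 0; report 9 gives 9 > 0. Violating.
Others report (18, 18, 21): truth gives 0; report 9 gives 9 > 0. Violating.
Others report (18, 18, 24): truth gives 0; report 9 gives 9 > 0. Violating.
Others report (18, 21, 18): truth gives 0; report 9 gives 9 > 0. Violating.
Others report (4, 4, 4): truth gives 0; no alternative beats it.
Others report (4, 4, 9): truth gives 0; no alternative beats it.
(Checking all 125 profiles: 29 have a profitable deviation, 96 do not.)

29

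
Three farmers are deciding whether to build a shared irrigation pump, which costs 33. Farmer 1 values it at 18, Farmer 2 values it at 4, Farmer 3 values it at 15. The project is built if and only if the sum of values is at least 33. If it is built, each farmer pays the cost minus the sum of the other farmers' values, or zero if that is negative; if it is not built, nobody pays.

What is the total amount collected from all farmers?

Total value 37 ≥ cost 33, so it is built.
Farmer 1: others sum to 19; max(0, 33 - 19) = 14.
Farmer 2: others sum to 33; max(0, 33 - 33) = 0.
Farmer 3: others sum to 22; max(0, 33 - 22) = 11.
Total collected = 14 + 0 + 11 = 25.

25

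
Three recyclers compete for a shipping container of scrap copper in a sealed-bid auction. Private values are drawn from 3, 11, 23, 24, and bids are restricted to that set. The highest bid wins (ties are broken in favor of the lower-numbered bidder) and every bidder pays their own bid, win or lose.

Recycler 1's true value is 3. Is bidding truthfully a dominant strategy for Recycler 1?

Yes

Check each profile of the others' bids and compare truth against every alternative bid.
Others bid (3, 3): truth gives 0, best alternative gives -8.
Others bid (3, 23): truth gives -3, best alternative gives -11.
Others bid (3, 24): truth gives -3, best alternative gives -11.
Others bid (11, 23): truth gives -3, best alternative gives -11.
Others bid (11, 24): truth gives -3, best alternative gives -11.
Others bid (23, 3): truth gives -3, best alternative gives -11.
(Remaining 10 profiles checked similarly; truth is weakly best in each.)
In every case the truthful bid is at least as good as any alternative, so it is a dominant strategy.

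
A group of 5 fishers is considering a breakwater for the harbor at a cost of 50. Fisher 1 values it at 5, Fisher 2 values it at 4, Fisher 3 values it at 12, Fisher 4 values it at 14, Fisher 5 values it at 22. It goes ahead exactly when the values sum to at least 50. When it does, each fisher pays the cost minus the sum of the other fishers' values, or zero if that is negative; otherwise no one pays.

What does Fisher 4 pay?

Total value 57 ≥ cost 50, so the project is built.
The other fishers' values sum to 43.
Cost minus that sum is 50 - 43 = 7.

7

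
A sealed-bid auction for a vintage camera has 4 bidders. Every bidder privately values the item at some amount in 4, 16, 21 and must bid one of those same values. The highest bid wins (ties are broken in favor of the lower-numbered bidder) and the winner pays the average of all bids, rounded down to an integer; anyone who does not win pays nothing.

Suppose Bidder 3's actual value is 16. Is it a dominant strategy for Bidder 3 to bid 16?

No

Consider the case where Bidder 1 bids 4, Bidder 2 bids 4 and Bidder 4 bids 21.
Truthful bid 16: loses, pays 0, utility 0.
Bid 21 instead: wins, pays 12, utility 16 - 12 = 4.
Since 4 > 0, bidding 21 is strictly better here, so truthful bidding is not dominant.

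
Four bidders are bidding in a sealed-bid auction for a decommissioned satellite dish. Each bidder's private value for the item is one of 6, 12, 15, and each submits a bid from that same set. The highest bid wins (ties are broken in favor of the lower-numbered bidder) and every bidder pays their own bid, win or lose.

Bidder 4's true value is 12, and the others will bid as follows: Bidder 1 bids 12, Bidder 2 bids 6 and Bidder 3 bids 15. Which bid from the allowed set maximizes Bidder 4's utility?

6

Bid 6: loses but pays 6, utility -6.
Bid 12: loses but pays 12, utility -12.
Bid 15: loses but pays 15, utility -15.
The best choice is 6 with utility -6.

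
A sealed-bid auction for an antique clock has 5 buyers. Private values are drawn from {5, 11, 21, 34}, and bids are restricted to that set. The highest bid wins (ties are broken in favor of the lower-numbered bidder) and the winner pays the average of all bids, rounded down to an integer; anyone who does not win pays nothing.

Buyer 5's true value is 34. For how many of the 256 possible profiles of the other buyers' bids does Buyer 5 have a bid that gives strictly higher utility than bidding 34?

Others bid (5, 5, 5, 5): truth gives 24; bid 11 gives 28 > 24. Violating.
Others bid (5, 5, 5, 11): truth gives 22; bid 21 gives 25 > 22. Violating.
Others bid (5, 5, 11, 5): truth gives 22; bid 21 gives 25 > 22. Violating.
Others bid (5, 5, 11, 11): truth gives 21; bid 21 gives 24 > 21. Violating.
Others bid (5, 5, 5, 21): truth gives 20; no alternative beats it.
Others bid (5, 5, 5, 34): truth gives 0; no alternative beats it.
(Checking all 256 profiles: 16 have a profitable deviation, 240 do not.)

16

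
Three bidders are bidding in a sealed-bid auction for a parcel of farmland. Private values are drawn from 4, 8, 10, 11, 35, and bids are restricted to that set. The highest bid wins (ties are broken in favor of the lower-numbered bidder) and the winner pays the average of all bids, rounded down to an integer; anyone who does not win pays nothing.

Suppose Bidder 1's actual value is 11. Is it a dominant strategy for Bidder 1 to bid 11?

No

Consider the case where Bidder 2 bids 4 and Bidder 3 bids 4.
Truthful bid 11: wins, pays 6, utility 11 - 6 = 5.
Bid 4 instead: wins, pays 4, utility 11 - 4 = 7.
Since 7 > 5, bidding 4 is strictly better here, so truthful bidding is not dominant.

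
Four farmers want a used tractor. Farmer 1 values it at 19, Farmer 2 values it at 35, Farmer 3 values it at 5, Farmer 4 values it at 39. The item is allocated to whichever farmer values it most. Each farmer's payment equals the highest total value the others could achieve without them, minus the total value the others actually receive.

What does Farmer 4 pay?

Farmer 4 has the highest value and receives the item.
Without Farmer 4, the item would go to the next-highest value, 35, so the others could achieve 35.
With Farmer 4 present and winning, the others receive nothing, so their total is 0.
Payment = 35 - 0 = 35.

35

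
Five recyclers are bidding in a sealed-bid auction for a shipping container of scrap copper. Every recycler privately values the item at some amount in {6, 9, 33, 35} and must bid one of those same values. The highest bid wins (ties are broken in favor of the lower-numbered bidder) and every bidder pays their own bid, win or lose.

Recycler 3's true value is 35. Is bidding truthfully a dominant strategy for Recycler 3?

No

Consider the case where Recycler 1 bids 6, Recycler 2 bids 6, Recycler 4 bids 6 and Recycler 5 bids 6.
Truthful bid 35: wins, pays 35, utility 35 - 35 = 0.
Bid 9 instead: wins, pays 9, utility 35 - 9 = 26.
Since 26 > 0, bidding 9 is strictly better here, so truthful bidding is not dominant.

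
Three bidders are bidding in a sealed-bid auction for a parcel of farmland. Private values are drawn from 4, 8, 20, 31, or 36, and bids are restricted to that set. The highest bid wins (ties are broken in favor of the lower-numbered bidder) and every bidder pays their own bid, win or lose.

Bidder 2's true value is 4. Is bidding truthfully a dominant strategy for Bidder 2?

Yes

Check each profile of the others' bids and compare truth against every alternative bid.
Others bid (4, 20): truth gives -4, best alternative gives -8.
Others bid (4, 31): truth gives -4, best alternative gives -8.
Others bid (4, 36): truth gives -4, best alternative gives -8.
Others bid (8, 4): truth gives -4, best alternative gives -8.
Others bid (8, 8): truth gives -4, best alternative gives -8.
Others bid (8, 20): truth gives -4, best alternative gives -8.
(Remaining 19 profiles checked similarly; truth is weakly best in each.)
In every case the truthful bid is at least as good as any alternative, so it is a dominant strategy.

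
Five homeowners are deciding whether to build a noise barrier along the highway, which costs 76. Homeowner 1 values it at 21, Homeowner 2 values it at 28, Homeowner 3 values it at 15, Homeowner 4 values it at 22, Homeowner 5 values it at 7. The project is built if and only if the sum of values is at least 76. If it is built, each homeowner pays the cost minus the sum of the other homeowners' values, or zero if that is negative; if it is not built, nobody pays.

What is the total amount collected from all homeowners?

Total value 93 ≥ cost 76, so it is built.
Homeowner 1: others sum to 72; max(0, 76 - 72) = 4.
Homeowner 2: others sum to 65; max(0, 76 - 65) = 11.
Homeowner 3: others sum to 78; max(0, 76 - 78) = 0.
Homeowner 4: others sum to 71; max(0, 76 - 71) = 5.
Homeowner 5: others sum to 86; max(0, 76 - 86) = 0.
Total collected = 4 + 11 + 0 + 5 + 0 = 20.

20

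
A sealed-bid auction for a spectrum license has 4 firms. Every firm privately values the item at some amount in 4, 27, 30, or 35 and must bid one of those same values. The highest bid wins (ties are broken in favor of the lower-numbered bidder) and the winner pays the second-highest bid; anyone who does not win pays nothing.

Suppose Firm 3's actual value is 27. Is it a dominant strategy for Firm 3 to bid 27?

Yes

Check each profile of the others' bids and compare truth against every alternative bid.
Others bid (4, 4, 4): truth gives 23, best alternative gives 23.
Others bid (4, 4, 27): truth gives 0, best alternative gives 0.
Others bid (4, 4, 30): truth gives 0, best alternative gives 0.
Others bid (4, 4, 35): truth gives 0, best alternative gives 0.
Others bid (4, 27, 4): truth gives 0, best alternative gives 0.
Others bid (4, 27, 27): truth gives 0, best alternative gives 0.
(Remaining 58 profiles checked similarly; truth is weakly best in each.)
In every case the truthful bid is at least as good as any alternative, so it is a dominant strategy.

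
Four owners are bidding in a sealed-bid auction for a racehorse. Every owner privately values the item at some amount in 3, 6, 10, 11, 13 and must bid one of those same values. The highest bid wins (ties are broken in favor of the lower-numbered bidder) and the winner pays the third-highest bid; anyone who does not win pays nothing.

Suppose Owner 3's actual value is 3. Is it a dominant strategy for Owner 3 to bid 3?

Yes

Check each profile of the others' bids and compare truth against every alternative bid.
Others bid (3, 3, 3): truth gives 0, best alternative gives 0.
Others bid (3, 3, 6): truth gives 0, best alternative gives 0.
Others bid (3, 3, 10): truth gives 0, best alternative gives 0.
Others bid (3, 3, 11): truth gives 0, best alternative gives 0.
Others bid (3, 3, 13): truth gives 0, best alternative gives 0.
Others bid (3, 6, 3): truth gives 0, best alternative gives 0.
(Remaining 119 profiles checked similarly; truth is weakly best in each.)
In every case the truthful bid is at least as good as any alternative, so it is a dominant strategy.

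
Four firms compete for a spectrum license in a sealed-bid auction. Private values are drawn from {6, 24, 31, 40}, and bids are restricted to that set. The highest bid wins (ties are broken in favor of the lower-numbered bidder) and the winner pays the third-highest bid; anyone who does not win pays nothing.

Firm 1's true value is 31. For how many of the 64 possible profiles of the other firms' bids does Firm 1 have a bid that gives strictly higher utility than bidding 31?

Others bid (6, 6, 40): truth gives 0; bid 40 gives 25 > 0. Violating.
Others bid (6, 24, 40): truth gives 0; bid 40 gives 7 > 0. Violating.
Others bid (6, 40, 6): truth gives 0; bid 40 gives 25 > 0. Violating.
Others bid (6, 40, 24): truth gives 0; bid 40 gives 7 > 0. Violating.
Others bid (6, 6, 6): truth gives 25; no alternative beats it.
Others bid (6, 6, 24): truth gives 25; no alternative beats it.
(Checking all 64 profiles: 12 have a profitable deviation, 52 do not.)

12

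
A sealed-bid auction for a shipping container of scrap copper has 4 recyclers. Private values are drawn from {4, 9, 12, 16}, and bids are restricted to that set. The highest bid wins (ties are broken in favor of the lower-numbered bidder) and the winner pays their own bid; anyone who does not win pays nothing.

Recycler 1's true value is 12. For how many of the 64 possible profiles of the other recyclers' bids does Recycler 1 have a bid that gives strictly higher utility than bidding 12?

Others bid (4, 4, 4): truth gives 0; bid 4 gives 8 > 0. Violating.
Others bid (4, 4, 9): truth gives 0; bid 9 gives 3 > 0. Violating.
Others bid (4, 9, 4): truth gives 0; bid 9 gives 3 > 0. Violating.
Others bid (4, 9, 9): truth gives 0; bid 9 gives 3 > 0. Violating.
Others bid (4, 4, 12): truth gives 0; no alternative beats it.
Others bid (4, 4, 16): truth gives 0; no alternative beats it.
(Checking all 64 profiles: 8 have a profitable deviation, 56 do not.)

8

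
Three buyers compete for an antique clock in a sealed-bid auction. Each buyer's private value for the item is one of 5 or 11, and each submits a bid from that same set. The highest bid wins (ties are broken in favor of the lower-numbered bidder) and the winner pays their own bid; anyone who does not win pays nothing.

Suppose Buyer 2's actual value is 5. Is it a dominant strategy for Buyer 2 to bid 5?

Check each profile of the others' bids and compare truth against every alternative bid.
Others bid (5, 5): truth gives 0, best alternative gives -6.
Others bid (5, 11): truth gives 0, best alternative gives -6.
Others bid (11, 5): truth gives 0, best alternative gives 0.
Others bid (11, 11): truth gives 0, best alternative gives 0.
In every case the truthful bid is at least as good as any alternative, so it is a dominant strategy.

Yes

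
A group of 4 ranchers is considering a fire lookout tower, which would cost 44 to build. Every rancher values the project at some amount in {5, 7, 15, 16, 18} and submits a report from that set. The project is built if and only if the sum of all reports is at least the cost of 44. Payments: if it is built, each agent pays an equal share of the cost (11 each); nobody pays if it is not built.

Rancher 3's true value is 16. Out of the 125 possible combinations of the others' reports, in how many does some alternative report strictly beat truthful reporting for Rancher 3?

Others report (5, 5, 16): truth gives 0; report 18 gives 5 > 0. Violating.
Others report (5, 7, 15): truth gives 0; report 18 gives 5 > 0. Violating.
Others report (5, 15, 7): truth gives 0; report 18 gives 5 > 0. Violating.
Others report (5, 16, 5): truth gives 0; report 18 gives 5 > 0. Violating.
Others report (5, 5, 5): truth gives 0; no alternative beats it.
Others report (5, 5, 7): truth gives 0; no alternative beats it.
(Checking all 125 profiles: 9 have a profitable deviation, 116 do not.)

9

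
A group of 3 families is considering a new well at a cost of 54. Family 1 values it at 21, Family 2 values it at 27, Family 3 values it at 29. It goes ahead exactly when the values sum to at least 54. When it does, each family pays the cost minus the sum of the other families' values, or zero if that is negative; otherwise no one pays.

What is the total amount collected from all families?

Total value 77 ≥ cost 54, so it is built.
Family 1: others sum to 56; max(0, 54 - 56) = 0.
Family 2: others sum to 50; max(0, 54 - 50) = 4.
Family 3: others sum to 48; max(0, 54 - 48) = 6.
Total collected = 0 + 4 + 6 = 10.

10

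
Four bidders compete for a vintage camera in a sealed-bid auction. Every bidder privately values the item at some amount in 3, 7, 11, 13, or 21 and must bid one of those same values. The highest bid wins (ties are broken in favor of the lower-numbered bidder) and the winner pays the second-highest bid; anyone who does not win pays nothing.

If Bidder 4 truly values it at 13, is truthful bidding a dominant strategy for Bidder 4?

Yes

Check each profile of the others' bids and compare truth against every alternative bid.
Others bid (3, 3, 3): truth gives 10, best alternative gives 10.
Others bid (3, 3, 7): truth gives 6, best alternative gives 6.
Others bid (3, 7, 3): truth gives 6, best alternative gives 6.
Others bid (3, 7, 7): truth gives 6, best alternative gives 6.
Others bid (7, 3, 3): truth gives 6, best alternative gives 6.
Others bid (7, 3, 7): truth gives 6, best alternative gives 6.
(Remaining 119 profiles checked similarly; truth is weakly best in each.)
In every case the truthful bid is at least as good as any alternative, so it is a dominant strategy.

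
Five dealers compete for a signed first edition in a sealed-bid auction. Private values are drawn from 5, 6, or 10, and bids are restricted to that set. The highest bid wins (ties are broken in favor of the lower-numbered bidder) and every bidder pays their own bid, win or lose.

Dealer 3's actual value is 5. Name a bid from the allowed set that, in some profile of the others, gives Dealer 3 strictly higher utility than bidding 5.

Suppose Dealer 1 bids 5, Dealer 2 bids 5, Dealer 4 bids 5 and Dealer 5 bids 5.
Bid 5: loses but pays 5, utility -5.
Bid 6: wins, pays 6, utility 5 - 6 = -1.
So bidding 6 beats truth here (-1 > -5).

6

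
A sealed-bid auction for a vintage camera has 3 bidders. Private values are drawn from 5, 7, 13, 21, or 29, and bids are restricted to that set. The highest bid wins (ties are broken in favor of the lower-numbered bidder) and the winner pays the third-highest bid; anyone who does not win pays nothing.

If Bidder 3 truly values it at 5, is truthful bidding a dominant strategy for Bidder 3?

Check each profile of the others' bids and compare truth against every alternative bid.
Others bid (5, 5): truth gives 0, best alternative gives 0.
Others bid (5, 7): truth gives 0, best alternative gives 0.
Others bid (5, 13): truth gives 0, best alternative gives 0.
Others bid (5, 21): truth gives 0, best alternative gives 0.
Others bid (5, 29): truth gives 0, best alternative gives 0.
Others bid (7, 5): truth gives 0, best alternative gives 0.
(Remaining 19 profiles checked similarly; truth is weakly best in each.)
In every case the truthful bid is at least as good as any alternative, so it is a dominant strategy.

Yes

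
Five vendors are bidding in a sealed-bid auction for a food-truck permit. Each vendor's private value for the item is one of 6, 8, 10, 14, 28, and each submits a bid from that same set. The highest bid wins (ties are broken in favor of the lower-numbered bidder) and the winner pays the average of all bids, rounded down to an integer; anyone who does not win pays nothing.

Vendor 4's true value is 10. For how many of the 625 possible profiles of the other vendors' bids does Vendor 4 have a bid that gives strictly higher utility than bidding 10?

Others bid (6, 6, 6, 8): truth gives 3; bid 8 gives 4 > 3. Violating.
Others bid (6, 6, 6, 14): truth gives 0; bid 14 gives 1 > 0. Violating.
Others bid (6, 6, 8, 14): truth gives 0; bid 14 gives 1 > 0. Violating.
Others bid (6, 6, 10, 6): truth gives 0; bid 14 gives 2 > 0. Violating.
Others bid (6, 6, 6, 6): truth gives 4; no alternative beats it.
Others bid (6, 6, 6, 10): truth gives 3; no alternative beats it.
(Checking all 625 profiles: 47 have a profitable deviation, 578 do not.)

47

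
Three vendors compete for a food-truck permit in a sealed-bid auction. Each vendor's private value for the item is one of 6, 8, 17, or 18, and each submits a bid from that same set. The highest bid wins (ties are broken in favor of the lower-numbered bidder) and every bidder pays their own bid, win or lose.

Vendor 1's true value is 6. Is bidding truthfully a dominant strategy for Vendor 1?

No

Consider the case where Vendor 2 bids 6 and Vendor 3 bids 8.
Truthful bid 6: loses but pays 6, utility -6.
Bid 8 instead: wins, pays 8, utility 6 - 8 = -2.
Since -2 > -6, bidding 8 is strictly better here, so truthful bidding is not dominant.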